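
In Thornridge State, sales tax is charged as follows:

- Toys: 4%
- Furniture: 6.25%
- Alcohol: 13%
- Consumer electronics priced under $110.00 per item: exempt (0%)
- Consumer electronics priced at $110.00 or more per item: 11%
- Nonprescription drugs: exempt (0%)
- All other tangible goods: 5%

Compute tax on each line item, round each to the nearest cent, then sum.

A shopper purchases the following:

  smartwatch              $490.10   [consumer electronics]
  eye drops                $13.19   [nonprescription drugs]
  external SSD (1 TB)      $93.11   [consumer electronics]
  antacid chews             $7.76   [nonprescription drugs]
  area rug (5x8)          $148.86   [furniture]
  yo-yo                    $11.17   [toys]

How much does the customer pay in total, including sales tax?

Smartwatch $490.10: consumer electronics, $110.00 or more → 11% → $53.91
Eye drops $13.19: nonprescription drugs → 0% → $0.00
External SSD (1 TB) $93.11: consumer electronics, under $110.00 → 0% → $0.00
Antacid chews $7.76: nonprescription drugs → 0% → $0.00
Area rug (5x8) $148.86: furniture → 6.25% → $9.30
Yo-yo $11.17: toys → 4% → $0.45
Subtotal = $764.19; tax = $63.66; total due = $827.85

$827.85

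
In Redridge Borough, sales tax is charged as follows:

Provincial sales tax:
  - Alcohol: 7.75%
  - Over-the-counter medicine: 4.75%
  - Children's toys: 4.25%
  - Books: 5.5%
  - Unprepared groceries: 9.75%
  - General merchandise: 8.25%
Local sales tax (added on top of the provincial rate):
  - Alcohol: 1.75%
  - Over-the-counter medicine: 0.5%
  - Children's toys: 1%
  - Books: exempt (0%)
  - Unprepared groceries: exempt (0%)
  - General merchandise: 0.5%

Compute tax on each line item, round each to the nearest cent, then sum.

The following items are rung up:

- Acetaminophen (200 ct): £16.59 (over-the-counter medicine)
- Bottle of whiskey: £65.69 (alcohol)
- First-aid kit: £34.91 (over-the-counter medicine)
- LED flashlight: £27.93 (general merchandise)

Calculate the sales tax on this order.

£11.38

Acetaminophen (200 ct) £16.59: over-the-counter medicine → 4.75% + 0.5% local = 5.25% → £0.87
Bottle of whiskey £65.69: alcohol → 7.75% + 1.75% local = 9.5% → £6.24
First-aid kit £34.91: over-the-counter medicine → 4.75% + 0.5% local = 5.25% → £1.83
LED flashlight £27.93: general merchandise → 8.25% + 0.5% local = 8.75% → £2.44
Total tax = £0.87 + £6.24 + £1.83 + £2.44 = £11.38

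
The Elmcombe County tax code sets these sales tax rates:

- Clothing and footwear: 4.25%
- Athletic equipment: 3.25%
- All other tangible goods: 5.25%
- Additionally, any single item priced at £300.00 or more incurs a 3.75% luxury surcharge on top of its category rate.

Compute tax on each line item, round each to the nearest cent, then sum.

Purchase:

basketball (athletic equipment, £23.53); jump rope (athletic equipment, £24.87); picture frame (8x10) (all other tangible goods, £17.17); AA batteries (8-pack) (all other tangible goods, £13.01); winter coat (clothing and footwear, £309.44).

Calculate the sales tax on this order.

£27.91

Basketball £23.53: athletic equipment → 3.25% → £0.76
Jump rope £24.87: athletic equipment → 3.25% → £0.81
Picture frame (8x10) £17.17: all other tangible goods → 5.25% → £0.90
AA batteries (8-pack) £13.01: all other tangible goods → 5.25% → £0.68
Winter coat £309.44: clothing and footwear → 4.25% + 3.75% surcharge = 8% → £24.76
Total tax = £0.76 + £0.81 + £0.90 + £0.68 + £24.76 = £27.91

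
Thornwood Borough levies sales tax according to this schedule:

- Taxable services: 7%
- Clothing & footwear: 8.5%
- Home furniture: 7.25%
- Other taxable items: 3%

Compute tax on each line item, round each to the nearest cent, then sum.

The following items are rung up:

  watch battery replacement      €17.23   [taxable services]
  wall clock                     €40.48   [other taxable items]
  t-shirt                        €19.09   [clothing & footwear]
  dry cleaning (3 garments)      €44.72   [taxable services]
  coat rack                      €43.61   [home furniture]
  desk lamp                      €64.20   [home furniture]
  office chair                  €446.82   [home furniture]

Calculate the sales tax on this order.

€47.37

Watch battery replacement €17.23: taxable services → 7% → €1.21
Wall clock €40.48: other taxable items → 3% → €1.21
T-shirt €19.09: clothing & footwear → 8.5% → €1.62
Dry cleaning (3 garments) €44.72: taxable services → 7% → €3.13
Coat rack €43.61: home furniture → 7.25% → €3.16
Desk lamp €64.20: home furniture → 7.25% → €4.65
Office chair €446.82: home furniture → 7.25% → €32.39
Total tax = €1.21 + €1.21 + €1.62 + €3.13 + €3.16 + €4.65 + €32.39 = €47.37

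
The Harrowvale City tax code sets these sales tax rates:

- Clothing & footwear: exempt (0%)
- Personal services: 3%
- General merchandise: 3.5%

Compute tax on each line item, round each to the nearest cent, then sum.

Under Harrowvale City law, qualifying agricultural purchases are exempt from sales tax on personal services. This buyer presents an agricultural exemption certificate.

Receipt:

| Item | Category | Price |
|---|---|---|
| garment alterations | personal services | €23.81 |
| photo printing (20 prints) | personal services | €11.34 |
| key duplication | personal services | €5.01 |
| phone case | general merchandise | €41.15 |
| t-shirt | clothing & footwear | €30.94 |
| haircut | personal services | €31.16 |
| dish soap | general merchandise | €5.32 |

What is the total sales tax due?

€1.63

Garment alterations €23.81: personal services, buyer-exempt → 0% → €0.00
Photo printing (20 prints) €11.34: personal services, buyer-exempt → 0% → €0.00
Key duplication €5.01: personal services, buyer-exempt → 0% → €0.00
Phone case €41.15: general merchandise → 3.5% → €1.44
T-shirt €30.94: clothing & footwear → 0% → €0.00
Haircut €31.16: personal services, buyer-exempt → 0% → €0.00
Dish soap €5.32: general merchandise → 3.5% → €0.19
Total tax = €1.44 + €0.19 = €1.63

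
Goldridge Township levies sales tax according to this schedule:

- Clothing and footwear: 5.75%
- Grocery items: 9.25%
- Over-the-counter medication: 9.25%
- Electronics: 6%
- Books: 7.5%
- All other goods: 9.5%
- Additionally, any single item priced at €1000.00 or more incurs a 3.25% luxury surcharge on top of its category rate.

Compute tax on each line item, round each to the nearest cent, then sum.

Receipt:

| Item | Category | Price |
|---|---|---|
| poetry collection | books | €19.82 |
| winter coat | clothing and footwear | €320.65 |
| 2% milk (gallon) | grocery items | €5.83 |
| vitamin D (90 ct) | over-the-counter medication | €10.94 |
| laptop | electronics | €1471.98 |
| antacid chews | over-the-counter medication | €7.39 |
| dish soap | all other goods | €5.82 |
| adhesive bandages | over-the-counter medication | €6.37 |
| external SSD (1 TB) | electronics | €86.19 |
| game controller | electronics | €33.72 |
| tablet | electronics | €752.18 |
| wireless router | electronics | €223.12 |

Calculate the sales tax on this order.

€225.17

Poetry collection €19.82: books → 7.5% → €1.49
Winter coat €320.65: clothing and footwear → 5.75% → €18.44
2% milk (gallon) €5.83: grocery items → 9.25% → €0.54
Vitamin D (90 ct) €10.94: over-the-counter medication → 9.25% → €1.01
Laptop €1471.98: electronics → 6% + 3.25% surcharge = 9.25% → €136.16
Antacid chews €7.39: over-the-counter medication → 9.25% → €0.68
Dish soap €5.82: all other goods → 9.5% → €0.55
Adhesive bandages €6.37: over-the-counter medication → 9.25% → €0.59
External SSD (1 TB) €86.19: electronics → 6% → €5.17
Game controller €33.72: electronics → 6% → €2.02
Tablet €752.18: electronics → 6% → €45.13
Wireless router €223.12: electronics → 6% → €13.39
Total tax = €1.49 + €18.44 + €0.54 + €1.01 + €136.16 + €0.68 + €0.55 + €0.59 + €5.17 + €2.02 + €45.13 + €13.39 = €225.17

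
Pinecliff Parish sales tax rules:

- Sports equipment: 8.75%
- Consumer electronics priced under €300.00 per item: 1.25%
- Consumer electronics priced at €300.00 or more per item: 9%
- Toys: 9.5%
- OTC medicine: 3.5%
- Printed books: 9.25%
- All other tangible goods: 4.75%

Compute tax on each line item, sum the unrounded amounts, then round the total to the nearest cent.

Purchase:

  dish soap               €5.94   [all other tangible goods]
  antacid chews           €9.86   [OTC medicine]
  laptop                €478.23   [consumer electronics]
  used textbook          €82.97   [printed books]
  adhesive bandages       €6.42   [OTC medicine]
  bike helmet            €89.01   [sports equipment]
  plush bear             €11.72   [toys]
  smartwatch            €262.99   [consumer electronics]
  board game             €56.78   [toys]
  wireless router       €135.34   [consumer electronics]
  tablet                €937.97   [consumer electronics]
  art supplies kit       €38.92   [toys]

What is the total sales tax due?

€158.96

Dish soap €5.94: all other tangible goods → 4.75% → €0.28215
Antacid chews €9.86: OTC medicine → 3.5% → €0.3451
Laptop €478.23: consumer electronics, €300.00 or more → 9% → €43.0407
Used textbook €82.97: printed books → 9.25% → €7.674725
Adhesive bandages €6.42: OTC medicine → 3.5% → €0.2247
Bike helmet €89.01: sports equipment → 8.75% → €7.788375
Plush bear €11.72: toys → 9.5% → €1.1134
Smartwatch €262.99: consumer electronics, under €300.00 → 1.25% → €3.287375
Board game €56.78: toys → 9.5% → €5.3941
Wireless router €135.34: consumer electronics, under €300.00 → 1.25% → €1.69175
Tablet €937.97: consumer electronics, €300.00 or more → 9% → €84.4173
Art supplies kit €38.92: toys → 9.5% → €3.6974
Unrounded tax sum = €158.957075 → €158.96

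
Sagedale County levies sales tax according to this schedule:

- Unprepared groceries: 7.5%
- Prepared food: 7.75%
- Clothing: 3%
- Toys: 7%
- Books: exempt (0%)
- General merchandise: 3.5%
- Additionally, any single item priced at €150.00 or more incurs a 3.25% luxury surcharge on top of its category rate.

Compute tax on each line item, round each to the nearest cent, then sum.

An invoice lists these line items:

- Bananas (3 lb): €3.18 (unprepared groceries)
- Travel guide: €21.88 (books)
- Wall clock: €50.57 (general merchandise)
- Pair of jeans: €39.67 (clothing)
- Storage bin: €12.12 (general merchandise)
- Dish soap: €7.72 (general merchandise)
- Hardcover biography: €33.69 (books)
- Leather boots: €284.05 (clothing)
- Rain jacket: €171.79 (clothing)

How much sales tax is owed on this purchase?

Bananas (3 lb) €3.18: unprepared groceries → 7.5% → €0.24
Travel guide €21.88: books → 0% → €0.00
Wall clock €50.57: general merchandise → 3.5% → €1.77
Pair of jeans €39.67: clothing → 3% → €1.19
Storage bin €12.12: general merchandise → 3.5% → €0.42
Dish soap €7.72: general merchandise → 3.5% → €0.27
Hardcover biography €33.69: books → 0% → €0.00
Leather boots €284.05: clothing → 3% + 3.25% surcharge = 6.25% → €17.75
Rain jacket €171.79: clothing → 3% + 3.25% surcharge = 6.25% → €10.74
Total tax = €0.24 + €1.77 + €1.19 + €0.42 + €0.27 + €17.75 + €10.74 = €32.38

€32.38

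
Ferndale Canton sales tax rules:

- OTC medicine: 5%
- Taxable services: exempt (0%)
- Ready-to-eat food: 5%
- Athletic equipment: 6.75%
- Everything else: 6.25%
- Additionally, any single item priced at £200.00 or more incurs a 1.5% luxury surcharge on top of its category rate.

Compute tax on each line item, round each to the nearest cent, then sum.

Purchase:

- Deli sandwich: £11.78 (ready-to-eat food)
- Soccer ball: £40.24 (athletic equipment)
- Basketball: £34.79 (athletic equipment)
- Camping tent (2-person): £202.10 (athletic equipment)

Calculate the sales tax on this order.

Deli sandwich £11.78: ready-to-eat food → 5% → £0.59
Soccer ball £40.24: athletic equipment → 6.75% → £2.72
Basketball £34.79: athletic equipment → 6.75% → £2.35
Camping tent (2-person) £202.10: athletic equipment → 6.75% + 1.5% surcharge = 8.25% → £16.67
Total tax = £0.59 + £2.72 + £2.35 + £16.67 = £22.33

£22.33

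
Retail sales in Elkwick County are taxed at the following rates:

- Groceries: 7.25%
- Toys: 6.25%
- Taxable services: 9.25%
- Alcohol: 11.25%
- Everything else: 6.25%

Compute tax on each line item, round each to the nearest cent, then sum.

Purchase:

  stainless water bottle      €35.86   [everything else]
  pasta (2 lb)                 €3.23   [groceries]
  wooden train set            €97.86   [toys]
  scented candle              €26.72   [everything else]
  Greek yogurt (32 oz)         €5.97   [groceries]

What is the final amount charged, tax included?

€180.33

Stainless water bottle €35.86: everything else → 6.25% → €2.24
Pasta (2 lb) €3.23: groceries → 7.25% → €0.23
Wooden train set €97.86: toys → 6.25% → €6.12
Scented candle €26.72: everything else → 6.25% → €1.67
Greek yogurt (32 oz) €5.97: groceries → 7.25% → €0.43
Subtotal = €169.64; tax = €10.69; total due = €180.33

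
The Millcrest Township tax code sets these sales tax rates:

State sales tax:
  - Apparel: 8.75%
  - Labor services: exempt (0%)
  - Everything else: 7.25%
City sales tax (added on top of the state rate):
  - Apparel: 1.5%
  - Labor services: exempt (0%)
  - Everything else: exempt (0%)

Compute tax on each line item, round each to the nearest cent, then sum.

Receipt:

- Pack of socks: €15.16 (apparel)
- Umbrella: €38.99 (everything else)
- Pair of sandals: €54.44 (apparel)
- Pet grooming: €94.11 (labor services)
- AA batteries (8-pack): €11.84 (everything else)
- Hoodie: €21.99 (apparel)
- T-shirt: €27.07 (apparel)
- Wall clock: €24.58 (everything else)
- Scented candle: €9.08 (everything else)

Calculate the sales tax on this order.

Pack of socks €15.16: apparel → 8.75% + 1.5% city = 10.25% → €1.55
Umbrella €38.99: everything else → 7.25% + 0% city = 7.25% → €2.83
Pair of sandals €54.44: apparel → 8.75% + 1.5% city = 10.25% → €5.58
Pet grooming €94.11: labor services → 0% + 0% city = 0% → €0.00
AA batteries (8-pack) €11.84: everything else → 7.25% + 0% city = 7.25% → €0.86
Hoodie €21.99: apparel → 8.75% + 1.5% city = 10.25% → €2.25
T-shirt €27.07: apparel → 8.75% + 1.5% city = 10.25% → €2.77
Wall clock €24.58: everything else → 7.25% + 0% city = 7.25% → €1.78
Scented candle €9.08: everything else → 7.25% + 0% city = 7.25% → €0.66
Total tax = €1.55 + €2.83 + €5.58 + €0.86 + €2.25 + €2.77 + €1.78 + €0.66 = €18.28

€18.28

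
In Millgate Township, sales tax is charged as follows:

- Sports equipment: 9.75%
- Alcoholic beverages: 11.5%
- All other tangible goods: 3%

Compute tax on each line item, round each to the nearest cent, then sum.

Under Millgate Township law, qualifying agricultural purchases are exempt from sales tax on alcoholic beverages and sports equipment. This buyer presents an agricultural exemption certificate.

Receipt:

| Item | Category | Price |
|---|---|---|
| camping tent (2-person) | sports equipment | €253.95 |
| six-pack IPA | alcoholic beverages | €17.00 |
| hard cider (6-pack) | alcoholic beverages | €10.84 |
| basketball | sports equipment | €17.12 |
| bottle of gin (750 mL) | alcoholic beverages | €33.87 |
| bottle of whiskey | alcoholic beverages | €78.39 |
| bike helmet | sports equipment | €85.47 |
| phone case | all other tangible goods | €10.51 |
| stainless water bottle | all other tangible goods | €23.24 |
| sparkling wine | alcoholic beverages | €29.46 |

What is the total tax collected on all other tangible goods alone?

Phone case €10.51: all other tangible goods → 3% → €0.32
Stainless water bottle €23.24: all other tangible goods → 3% → €0.70
Tax on all other tangible goods = €0.32 + €0.70 = €1.02

€1.02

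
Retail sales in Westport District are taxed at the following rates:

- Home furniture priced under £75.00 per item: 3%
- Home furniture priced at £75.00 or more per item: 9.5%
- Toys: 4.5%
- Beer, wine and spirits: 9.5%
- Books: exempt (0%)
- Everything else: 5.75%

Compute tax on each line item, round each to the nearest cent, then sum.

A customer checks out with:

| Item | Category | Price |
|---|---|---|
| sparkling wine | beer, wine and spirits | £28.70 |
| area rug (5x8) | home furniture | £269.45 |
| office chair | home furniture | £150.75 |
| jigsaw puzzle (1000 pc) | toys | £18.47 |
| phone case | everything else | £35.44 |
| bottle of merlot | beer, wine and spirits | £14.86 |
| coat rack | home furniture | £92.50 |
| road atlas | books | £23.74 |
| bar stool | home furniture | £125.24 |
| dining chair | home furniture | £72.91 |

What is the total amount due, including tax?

Sparkling wine £28.70: beer, wine and spirits → 9.5% → £2.73
Area rug (5x8) £269.45: home furniture, £75.00 or more → 9.5% → £25.60
Office chair £150.75: home furniture, £75.00 or more → 9.5% → £14.32
Jigsaw puzzle (1000 pc) £18.47: toys → 4.5% → £0.83
Phone case £35.44: everything else → 5.75% → £2.04
Bottle of merlot £14.86: beer, wine and spirits → 9.5% → £1.41
Coat rack £92.50: home furniture, £75.00 or more → 9.5% → £8.79
Road atlas £23.74: books → 0% → £0.00
Bar stool £125.24: home furniture, £75.00 or more → 9.5% → £11.90
Dining chair £72.91: home furniture, under £75.00 → 3% → £2.19
Subtotal = £832.06; tax = £69.81; total due = £901.87

£901.87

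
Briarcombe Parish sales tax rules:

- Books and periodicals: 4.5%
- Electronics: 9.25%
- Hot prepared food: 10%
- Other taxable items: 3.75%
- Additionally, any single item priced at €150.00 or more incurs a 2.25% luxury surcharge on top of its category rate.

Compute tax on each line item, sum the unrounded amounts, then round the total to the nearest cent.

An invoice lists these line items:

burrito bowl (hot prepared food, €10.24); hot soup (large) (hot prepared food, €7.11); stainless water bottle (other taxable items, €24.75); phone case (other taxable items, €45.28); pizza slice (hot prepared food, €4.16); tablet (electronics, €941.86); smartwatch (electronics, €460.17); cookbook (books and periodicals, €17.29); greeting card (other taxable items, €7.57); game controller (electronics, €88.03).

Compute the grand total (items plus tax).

Burrito bowl €10.24: hot prepared food → 10% → €1.024
Hot soup (large) €7.11: hot prepared food → 10% → €0.711
Stainless water bottle €24.75: other taxable items → 3.75% → €0.928125
Phone case €45.28: other taxable items → 3.75% → €1.698
Pizza slice €4.16: hot prepared food → 10% → €0.416
Tablet €941.86: electronics → 9.25% + 2.25% surcharge = 11.5% → €108.3139
Smartwatch €460.17: electronics → 9.25% + 2.25% surcharge = 11.5% → €52.91955
Cookbook €17.29: books and periodicals → 4.5% → €0.77805
Greeting card €7.57: other taxable items → 3.75% → €0.283875
Game controller €88.03: electronics → 9.25% → €8.142775
Subtotal = €1606.46; unrounded tax = €175.215275 → €175.22; total due = €1781.68

€1781.68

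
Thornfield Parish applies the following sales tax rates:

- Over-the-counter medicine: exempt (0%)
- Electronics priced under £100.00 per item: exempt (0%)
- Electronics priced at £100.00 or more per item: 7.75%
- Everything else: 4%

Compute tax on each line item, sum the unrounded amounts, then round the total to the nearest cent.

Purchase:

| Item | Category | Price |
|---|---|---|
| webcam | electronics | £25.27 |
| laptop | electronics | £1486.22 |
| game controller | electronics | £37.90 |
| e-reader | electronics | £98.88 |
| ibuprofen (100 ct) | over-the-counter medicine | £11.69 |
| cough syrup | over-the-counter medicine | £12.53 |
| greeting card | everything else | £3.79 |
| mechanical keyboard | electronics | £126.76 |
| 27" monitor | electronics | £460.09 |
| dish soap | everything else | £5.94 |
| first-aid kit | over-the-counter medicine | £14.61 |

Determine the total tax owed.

Webcam £25.27: electronics, under £100.00 → 0% → £0.00
Laptop £1486.22: electronics, £100.00 or more → 7.75% → £115.18205
Game controller £37.90: electronics, under £100.00 → 0% → £0.00
E-reader £98.88: electronics, under £100.00 → 0% → £0.00
Ibuprofen (100 ct) £11.69: over-the-counter medicine → 0% → £0.00
Cough syrup £12.53: over-the-counter medicine → 0% → £0.00
Greeting card £3.79: everything else → 4% → £0.1516
Mechanical keyboard £126.76: electronics, £100.00 or more → 7.75% → £9.8239
27" monitor £460.09: electronics, £100.00 or more → 7.75% → £35.656975
Dish soap £5.94: everything else → 4% → £0.2376
First-aid kit £14.61: over-the-counter medicine → 0% → £0.00
Unrounded tax sum = £161.052125 → £161.05

£161.05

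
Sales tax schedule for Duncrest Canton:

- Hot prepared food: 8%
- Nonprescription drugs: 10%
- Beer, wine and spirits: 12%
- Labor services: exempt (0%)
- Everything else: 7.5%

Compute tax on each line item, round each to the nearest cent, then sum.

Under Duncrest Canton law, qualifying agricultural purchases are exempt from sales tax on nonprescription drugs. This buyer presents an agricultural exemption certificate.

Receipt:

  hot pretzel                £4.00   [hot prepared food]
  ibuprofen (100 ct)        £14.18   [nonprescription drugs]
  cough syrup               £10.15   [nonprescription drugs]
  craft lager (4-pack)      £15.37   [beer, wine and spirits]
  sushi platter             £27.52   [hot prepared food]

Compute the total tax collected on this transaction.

£4.36

Hot pretzel £4.00: hot prepared food → 8% → £0.32
Ibuprofen (100 ct) £14.18: nonprescription drugs, buyer-exempt → 0% → £0.00
Cough syrup £10.15: nonprescription drugs, buyer-exempt → 0% → £0.00
Craft lager (4-pack) £15.37: beer, wine and spirits → 12% → £1.84
Sushi platter £27.52: hot prepared food → 8% → £2.20
Total tax = £0.32 + £1.84 + £2.20 = £4.36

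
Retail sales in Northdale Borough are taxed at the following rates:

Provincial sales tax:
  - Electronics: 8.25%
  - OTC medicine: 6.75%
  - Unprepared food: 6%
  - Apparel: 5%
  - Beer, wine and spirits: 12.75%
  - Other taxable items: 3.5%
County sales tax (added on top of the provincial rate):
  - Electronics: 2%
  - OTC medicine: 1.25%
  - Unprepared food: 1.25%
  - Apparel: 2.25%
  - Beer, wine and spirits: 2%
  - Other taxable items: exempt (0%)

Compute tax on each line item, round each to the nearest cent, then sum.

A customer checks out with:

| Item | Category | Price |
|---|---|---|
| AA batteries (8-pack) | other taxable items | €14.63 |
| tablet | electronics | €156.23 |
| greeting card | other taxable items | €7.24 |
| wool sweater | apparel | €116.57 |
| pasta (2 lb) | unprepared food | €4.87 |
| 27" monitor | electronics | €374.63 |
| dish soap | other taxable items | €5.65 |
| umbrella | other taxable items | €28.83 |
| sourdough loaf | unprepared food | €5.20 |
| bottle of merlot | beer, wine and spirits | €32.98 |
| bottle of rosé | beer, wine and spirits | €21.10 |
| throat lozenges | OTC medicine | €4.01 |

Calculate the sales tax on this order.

€73.85

AA batteries (8-pack) €14.63: other taxable items → 3.5% + 0% county = 3.5% → €0.51
Tablet €156.23: electronics → 8.25% + 2% county = 10.25% → €16.01
Greeting card €7.24: other taxable items → 3.5% + 0% county = 3.5% → €0.25
Wool sweater €116.57: apparel → 5% + 2.25% county = 7.25% → €8.45
Pasta (2 lb) €4.87: unprepared food → 6% + 1.25% county = 7.25% → €0.35
27" monitor €374.63: electronics → 8.25% + 2% county = 10.25% → €38.40
Dish soap €5.65: other taxable items → 3.5% + 0% county = 3.5% → €0.20
Umbrella €28.83: other taxable items → 3.5% + 0% county = 3.5% → €1.01
Sourdough loaf €5.20: unprepared food → 6% + 1.25% county = 7.25% → €0.38
Bottle of merlot €32.98: beer, wine and spirits → 12.75% + 2% county = 14.75% → €4.86
Bottle of rosé €21.10: beer, wine and spirits → 12.75% + 2% county = 14.75% → €3.11
Throat lozenges €4.01: OTC medicine → 6.75% + 1.25% county = 8% → €0.32
Total tax = €0.51 + €16.01 + €0.25 + €8.45 + €0.35 + €38.40 + €0.20 + €1.01 + €0.38 + €4.86 + €3.11 + €0.32 = €73.85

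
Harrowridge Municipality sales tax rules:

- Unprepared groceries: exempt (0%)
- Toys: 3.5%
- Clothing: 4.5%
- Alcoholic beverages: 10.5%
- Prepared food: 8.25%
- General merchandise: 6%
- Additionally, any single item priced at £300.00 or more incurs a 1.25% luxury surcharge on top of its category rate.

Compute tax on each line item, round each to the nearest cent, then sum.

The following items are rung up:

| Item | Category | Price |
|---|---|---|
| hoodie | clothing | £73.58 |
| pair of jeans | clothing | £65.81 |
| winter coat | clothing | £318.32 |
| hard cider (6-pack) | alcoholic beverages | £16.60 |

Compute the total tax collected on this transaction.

Hoodie £73.58: clothing → 4.5% → £3.31
Pair of jeans £65.81: clothing → 4.5% → £2.96
Winter coat £318.32: clothing → 4.5% + 1.25% surcharge = 5.75% → £18.30
Hard cider (6-pack) £16.60: alcoholic beverages → 10.5% → £1.74
Total tax = £3.31 + £2.96 + £18.30 + £1.74 = £26.31

£26.31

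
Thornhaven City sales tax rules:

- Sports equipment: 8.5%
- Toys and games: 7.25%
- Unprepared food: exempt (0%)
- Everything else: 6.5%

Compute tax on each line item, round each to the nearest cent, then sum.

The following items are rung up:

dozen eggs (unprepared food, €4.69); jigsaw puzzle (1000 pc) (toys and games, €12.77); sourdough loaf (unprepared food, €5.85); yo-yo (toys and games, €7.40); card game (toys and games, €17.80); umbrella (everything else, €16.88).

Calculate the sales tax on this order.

€3.86

Dozen eggs €4.69: unprepared food → 0% → €0.00
Jigsaw puzzle (1000 pc) €12.77: toys and games → 7.25% → €0.93
Sourdough loaf €5.85: unprepared food → 0% → €0.00
Yo-yo €7.40: toys and games → 7.25% → €0.54
Card game €17.80: toys and games → 7.25% → €1.29
Umbrella €16.88: everything else → 6.5% → €1.10
Total tax = €0.93 + €0.54 + €1.29 + €1.10 = €3.86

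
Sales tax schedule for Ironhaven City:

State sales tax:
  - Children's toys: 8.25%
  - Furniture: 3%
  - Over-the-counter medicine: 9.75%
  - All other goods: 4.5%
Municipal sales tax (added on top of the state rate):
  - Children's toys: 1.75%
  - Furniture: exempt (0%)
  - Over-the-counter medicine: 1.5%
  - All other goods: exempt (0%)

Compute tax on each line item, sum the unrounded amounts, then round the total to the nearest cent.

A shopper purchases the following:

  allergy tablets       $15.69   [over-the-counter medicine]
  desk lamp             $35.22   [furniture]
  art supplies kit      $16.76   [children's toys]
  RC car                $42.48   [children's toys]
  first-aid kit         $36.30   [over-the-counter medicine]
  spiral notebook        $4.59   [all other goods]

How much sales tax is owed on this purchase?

Allergy tablets $15.69: over-the-counter medicine → 9.75% + 1.5% municipal = 11.25% → $1.765125
Desk lamp $35.22: furniture → 3% + 0% municipal = 3% → $1.0566
Art supplies kit $16.76: children's toys → 8.25% + 1.75% municipal = 10% → $1.676
RC car $42.48: children's toys → 8.25% + 1.75% municipal = 10% → $4.248
First-aid kit $36.30: over-the-counter medicine → 9.75% + 1.5% municipal = 11.25% → $4.08375
Spiral notebook $4.59: all other goods → 4.5% + 0% municipal = 4.5% → $0.20655
Unrounded tax sum = $13.036025 → $13.04

$13.04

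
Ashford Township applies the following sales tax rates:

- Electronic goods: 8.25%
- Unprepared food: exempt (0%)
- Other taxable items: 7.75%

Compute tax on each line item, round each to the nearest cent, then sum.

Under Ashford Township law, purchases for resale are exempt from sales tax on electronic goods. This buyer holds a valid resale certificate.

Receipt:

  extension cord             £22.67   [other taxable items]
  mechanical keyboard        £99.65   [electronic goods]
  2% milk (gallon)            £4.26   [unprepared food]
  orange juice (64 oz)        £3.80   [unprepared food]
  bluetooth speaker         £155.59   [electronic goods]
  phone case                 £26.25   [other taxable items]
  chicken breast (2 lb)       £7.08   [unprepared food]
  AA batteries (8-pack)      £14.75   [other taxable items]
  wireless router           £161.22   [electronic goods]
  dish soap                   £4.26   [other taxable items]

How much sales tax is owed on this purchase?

Extension cord £22.67: other taxable items → 7.75% → £1.76
Mechanical keyboard £99.65: electronic goods, buyer-exempt → 0% → £0.00
2% milk (gallon) £4.26: unprepared food → 0% → £0.00
Orange juice (64 oz) £3.80: unprepared food → 0% → £0.00
Bluetooth speaker £155.59: electronic goods, buyer-exempt → 0% → £0.00
Phone case £26.25: other taxable items → 7.75% → £2.03
Chicken breast (2 lb) £7.08: unprepared food → 0% → £0.00
AA batteries (8-pack) £14.75: other taxable items → 7.75% → £1.14
Wireless router £161.22: electronic goods, buyer-exempt → 0% → £0.00
Dish soap £4.26: other taxable items → 7.75% → £0.33
Total tax = £1.76 + £2.03 + £1.14 + £0.33 = £5.26

£5.26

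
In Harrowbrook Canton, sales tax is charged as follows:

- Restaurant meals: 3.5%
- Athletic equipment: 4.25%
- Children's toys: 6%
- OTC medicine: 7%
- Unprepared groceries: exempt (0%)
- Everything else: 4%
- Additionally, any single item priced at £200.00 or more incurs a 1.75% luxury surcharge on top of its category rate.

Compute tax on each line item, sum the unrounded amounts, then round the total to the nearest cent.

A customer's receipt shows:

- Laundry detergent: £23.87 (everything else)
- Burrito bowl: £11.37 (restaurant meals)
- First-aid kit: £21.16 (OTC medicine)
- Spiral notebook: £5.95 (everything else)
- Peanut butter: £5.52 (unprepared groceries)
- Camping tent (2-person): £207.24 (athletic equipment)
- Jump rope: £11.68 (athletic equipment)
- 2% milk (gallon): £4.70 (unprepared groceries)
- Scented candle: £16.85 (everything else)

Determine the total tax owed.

£16.68

Laundry detergent £23.87: everything else → 4% → £0.9548
Burrito bowl £11.37: restaurant meals → 3.5% → £0.39795
First-aid kit £21.16: OTC medicine → 7% → £1.4812
Spiral notebook £5.95: everything else → 4% → £0.238
Peanut butter £5.52: unprepared groceries → 0% → £0.00
Camping tent (2-person) £207.24: athletic equipment → 4.25% + 1.75% surcharge = 6% → £12.4344
Jump rope £11.68: athletic equipment → 4.25% → £0.4964
2% milk (gallon) £4.70: unprepared groceries → 0% → £0.00
Scented candle £16.85: everything else → 4% → £0.674
Unrounded tax sum = £16.67675 → £16.68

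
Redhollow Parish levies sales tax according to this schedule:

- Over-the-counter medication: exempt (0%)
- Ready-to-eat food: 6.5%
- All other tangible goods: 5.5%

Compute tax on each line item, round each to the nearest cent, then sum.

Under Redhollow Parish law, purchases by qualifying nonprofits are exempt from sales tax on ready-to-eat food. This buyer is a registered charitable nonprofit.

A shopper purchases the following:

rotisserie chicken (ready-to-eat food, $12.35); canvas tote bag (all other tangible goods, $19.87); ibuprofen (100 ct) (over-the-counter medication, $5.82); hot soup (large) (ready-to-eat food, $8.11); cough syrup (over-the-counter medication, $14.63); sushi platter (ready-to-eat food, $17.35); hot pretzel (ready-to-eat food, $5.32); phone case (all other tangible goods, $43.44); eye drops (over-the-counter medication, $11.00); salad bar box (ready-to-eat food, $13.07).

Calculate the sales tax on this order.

$3.48

Rotisserie chicken $12.35: ready-to-eat food, buyer-exempt → 0% → $0.00
Canvas tote bag $19.87: all other tangible goods → 5.5% → $1.09
Ibuprofen (100 ct) $5.82: over-the-counter medication → 0% → $0.00
Hot soup (large) $8.11: ready-to-eat food, buyer-exempt → 0% → $0.00
Cough syrup $14.63: over-the-counter medication → 0% → $0.00
Sushi platter $17.35: ready-to-eat food, buyer-exempt → 0% → $0.00
Hot pretzel $5.32: ready-to-eat food, buyer-exempt → 0% → $0.00
Phone case $43.44: all other tangible goods → 5.5% → $2.39
Eye drops $11.00: over-the-counter medication → 0% → $0.00
Salad bar box $13.07: ready-to-eat food, buyer-exempt → 0% → $0.00
Total tax = $1.09 + $2.39 = $3.48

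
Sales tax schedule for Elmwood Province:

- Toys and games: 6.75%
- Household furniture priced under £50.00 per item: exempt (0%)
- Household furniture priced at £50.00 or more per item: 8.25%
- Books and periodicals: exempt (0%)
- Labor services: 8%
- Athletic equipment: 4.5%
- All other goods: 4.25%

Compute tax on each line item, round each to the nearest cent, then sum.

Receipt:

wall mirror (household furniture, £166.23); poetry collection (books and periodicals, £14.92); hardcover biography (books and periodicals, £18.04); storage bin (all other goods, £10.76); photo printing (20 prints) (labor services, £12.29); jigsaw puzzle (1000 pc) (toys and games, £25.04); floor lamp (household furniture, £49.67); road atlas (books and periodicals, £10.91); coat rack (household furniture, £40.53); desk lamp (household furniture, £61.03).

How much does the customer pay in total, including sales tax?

£431.29

Wall mirror £166.23: household furniture, £50.00 or more → 8.25% → £13.71
Poetry collection £14.92: books and periodicals → 0% → £0.00
Hardcover biography £18.04: books and periodicals → 0% → £0.00
Storage bin £10.76: all other goods → 4.25% → £0.46
Photo printing (20 prints) £12.29: labor services → 8% → £0.98
Jigsaw puzzle (1000 pc) £25.04: toys and games → 6.75% → £1.69
Floor lamp £49.67: household furniture, under £50.00 → 0% → £0.00
Road atlas £10.91: books and periodicals → 0% → £0.00
Coat rack £40.53: household furniture, under £50.00 → 0% → £0.00
Desk lamp £61.03: household furniture, £50.00 or more → 8.25% → £5.03
Subtotal = £409.42; tax = £21.87; total due = £431.29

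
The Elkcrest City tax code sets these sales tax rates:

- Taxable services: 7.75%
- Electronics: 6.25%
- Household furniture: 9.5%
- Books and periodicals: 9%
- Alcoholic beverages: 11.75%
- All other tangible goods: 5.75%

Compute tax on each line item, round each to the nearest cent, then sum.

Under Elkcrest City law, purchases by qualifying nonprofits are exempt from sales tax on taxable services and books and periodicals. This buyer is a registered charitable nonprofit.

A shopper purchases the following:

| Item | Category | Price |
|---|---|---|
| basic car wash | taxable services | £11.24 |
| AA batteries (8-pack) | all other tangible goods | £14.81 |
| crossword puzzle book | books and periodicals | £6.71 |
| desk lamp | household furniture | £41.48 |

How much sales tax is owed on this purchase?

£4.79

Basic car wash £11.24: taxable services, buyer-exempt → 0% → £0.00
AA batteries (8-pack) £14.81: all other tangible goods → 5.75% → £0.85
Crossword puzzle book £6.71: books and periodicals, buyer-exempt → 0% → £0.00
Desk lamp £41.48: household furniture → 9.5% → £3.94
Total tax = £0.85 + £3.94 = £4.79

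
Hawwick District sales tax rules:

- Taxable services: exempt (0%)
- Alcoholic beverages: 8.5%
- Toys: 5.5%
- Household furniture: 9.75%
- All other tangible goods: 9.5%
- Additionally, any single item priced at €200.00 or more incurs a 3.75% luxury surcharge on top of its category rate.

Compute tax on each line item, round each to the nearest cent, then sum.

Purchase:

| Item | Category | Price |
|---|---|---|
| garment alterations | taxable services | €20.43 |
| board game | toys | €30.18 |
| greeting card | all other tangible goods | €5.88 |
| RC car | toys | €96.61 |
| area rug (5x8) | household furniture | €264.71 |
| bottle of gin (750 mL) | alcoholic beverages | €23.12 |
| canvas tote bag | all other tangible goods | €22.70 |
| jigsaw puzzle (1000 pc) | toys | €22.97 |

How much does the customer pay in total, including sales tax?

€535.26

Garment alterations €20.43: taxable services → 0% → €0.00
Board game €30.18: toys → 5.5% → €1.66
Greeting card €5.88: all other tangible goods → 9.5% → €0.56
RC car €96.61: toys → 5.5% → €5.31
Area rug (5x8) €264.71: household furniture → 9.75% + 3.75% surcharge = 13.5% → €35.74
Bottle of gin (750 mL) €23.12: alcoholic beverages → 8.5% → €1.97
Canvas tote bag €22.70: all other tangible goods → 9.5% → €2.16
Jigsaw puzzle (1000 pc) €22.97: toys → 5.5% → €1.26
Subtotal = €486.60; tax = €48.66; total due = €535.26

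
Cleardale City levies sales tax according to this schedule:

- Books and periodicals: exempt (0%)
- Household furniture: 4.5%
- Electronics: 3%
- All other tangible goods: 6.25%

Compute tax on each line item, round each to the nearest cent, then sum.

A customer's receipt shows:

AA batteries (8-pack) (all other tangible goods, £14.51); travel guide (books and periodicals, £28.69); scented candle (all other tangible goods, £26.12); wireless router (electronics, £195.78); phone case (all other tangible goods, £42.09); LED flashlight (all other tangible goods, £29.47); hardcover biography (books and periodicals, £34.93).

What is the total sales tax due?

AA batteries (8-pack) £14.51: all other tangible goods → 6.25% → £0.91
Travel guide £28.69: books and periodicals → 0% → £0.00
Scented candle £26.12: all other tangible goods → 6.25% → £1.63
Wireless router £195.78: electronics → 3% → £5.87
Phone case £42.09: all other tangible goods → 6.25% → £2.63
LED flashlight £29.47: all other tangible goods → 6.25% → £1.84
Hardcover biography £34.93: books and periodicals → 0% → £0.00
Total tax = £0.91 + £1.63 + £5.87 + £2.63 + £1.84 = £12.88

£12.88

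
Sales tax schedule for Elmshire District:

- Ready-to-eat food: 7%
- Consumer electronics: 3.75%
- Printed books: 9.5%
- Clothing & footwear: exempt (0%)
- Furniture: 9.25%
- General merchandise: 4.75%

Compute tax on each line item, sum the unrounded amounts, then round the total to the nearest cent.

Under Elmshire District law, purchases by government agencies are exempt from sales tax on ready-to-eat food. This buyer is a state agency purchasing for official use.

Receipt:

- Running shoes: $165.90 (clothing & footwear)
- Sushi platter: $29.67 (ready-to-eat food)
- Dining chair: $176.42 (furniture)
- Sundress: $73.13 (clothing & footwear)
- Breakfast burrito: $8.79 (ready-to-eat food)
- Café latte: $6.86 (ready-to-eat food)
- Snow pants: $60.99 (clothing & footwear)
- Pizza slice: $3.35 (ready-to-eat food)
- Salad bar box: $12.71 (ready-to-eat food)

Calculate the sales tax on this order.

$16.32

Running shoes $165.90: clothing & footwear → 0% → $0.00
Sushi platter $29.67: ready-to-eat food, buyer-exempt → 0% → $0.00
Dining chair $176.42: furniture → 9.25% → $16.31885
Sundress $73.13: clothing & footwear → 0% → $0.00
Breakfast burrito $8.79: ready-to-eat food, buyer-exempt → 0% → $0.00
Café latte $6.86: ready-to-eat food, buyer-exempt → 0% → $0.00
Snow pants $60.99: clothing & footwear → 0% → $0.00
Pizza slice $3.35: ready-to-eat food, buyer-exempt → 0% → $0.00
Salad bar box $12.71: ready-to-eat food, buyer-exempt → 0% → $0.00
Unrounded tax sum = $16.31885 → $16.32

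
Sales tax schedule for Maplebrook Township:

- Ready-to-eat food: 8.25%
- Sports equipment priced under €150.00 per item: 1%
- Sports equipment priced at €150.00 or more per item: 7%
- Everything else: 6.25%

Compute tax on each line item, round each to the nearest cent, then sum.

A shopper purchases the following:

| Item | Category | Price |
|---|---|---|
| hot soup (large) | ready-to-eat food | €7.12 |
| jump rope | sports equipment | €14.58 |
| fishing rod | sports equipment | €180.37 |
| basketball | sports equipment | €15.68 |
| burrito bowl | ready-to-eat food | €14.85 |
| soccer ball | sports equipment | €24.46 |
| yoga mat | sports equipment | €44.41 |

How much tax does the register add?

Hot soup (large) €7.12: ready-to-eat food → 8.25% → €0.59
Jump rope €14.58: sports equipment, under €150.00 → 1% → €0.15
Fishing rod €180.37: sports equipment, €150.00 or more → 7% → €12.63
Basketball €15.68: sports equipment, under €150.00 → 1% → €0.16
Burrito bowl €14.85: ready-to-eat food → 8.25% → €1.23
Soccer ball €24.46: sports equipment, under €150.00 → 1% → €0.24
Yoga mat €44.41: sports equipment, under €150.00 → 1% → €0.44
Total tax = €0.59 + €0.15 + €12.63 + €0.16 + €1.23 + €0.24 + €0.44 = €15.44

€15.44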